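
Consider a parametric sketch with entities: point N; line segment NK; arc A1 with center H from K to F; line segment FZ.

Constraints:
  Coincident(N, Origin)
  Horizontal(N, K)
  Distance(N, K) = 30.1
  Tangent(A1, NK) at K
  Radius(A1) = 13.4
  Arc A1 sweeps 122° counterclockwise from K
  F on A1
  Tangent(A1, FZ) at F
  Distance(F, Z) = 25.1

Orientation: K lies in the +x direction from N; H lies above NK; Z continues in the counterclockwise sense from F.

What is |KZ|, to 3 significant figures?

41.8

N is at the origin; N and K share the same y with |NK| = 30.1 and K on the +x side, so K = (30.1, 0.00). Since A1 is tangent to NK there, HK ⟂ NK, so H = K + (0, 13.4) = (30.1, 13.4). On A1, K sits at bearing -90° from H; a 122° counterclockwise sweep puts F at bearing 32°, so F = H + 13.4·(cos 32°, sin 32°) = (41.5, 20.5). A1 meets FZ tangentially, so HF is at right angles to FZ, so FZ runs along (−sin 32°, cos 32°); with |FZ| = 25.1, Z = (28.2, 41.8). Then |KZ| = |Z − K| = 41.8.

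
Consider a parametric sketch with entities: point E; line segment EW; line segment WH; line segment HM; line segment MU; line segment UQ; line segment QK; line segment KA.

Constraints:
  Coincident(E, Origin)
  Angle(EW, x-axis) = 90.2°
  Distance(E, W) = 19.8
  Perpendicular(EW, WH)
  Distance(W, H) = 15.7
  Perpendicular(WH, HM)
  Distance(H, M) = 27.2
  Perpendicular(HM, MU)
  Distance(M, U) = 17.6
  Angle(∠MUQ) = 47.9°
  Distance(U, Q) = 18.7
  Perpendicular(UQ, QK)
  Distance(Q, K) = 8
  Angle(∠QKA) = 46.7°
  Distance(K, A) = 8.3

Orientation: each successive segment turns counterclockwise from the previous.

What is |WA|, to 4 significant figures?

21.06

The perpendicularity gives QK at right angles to UQ, so QK runs at -137.7°; with |QK| = 8.0, K = (-16.58, 1.054). ∠QKA = 46.7° gives KA at -4.400° from the x-axis; with |KA| = 8.3, A = (-8.301, 0.4169). Then |WA| = |A − W| = 21.06.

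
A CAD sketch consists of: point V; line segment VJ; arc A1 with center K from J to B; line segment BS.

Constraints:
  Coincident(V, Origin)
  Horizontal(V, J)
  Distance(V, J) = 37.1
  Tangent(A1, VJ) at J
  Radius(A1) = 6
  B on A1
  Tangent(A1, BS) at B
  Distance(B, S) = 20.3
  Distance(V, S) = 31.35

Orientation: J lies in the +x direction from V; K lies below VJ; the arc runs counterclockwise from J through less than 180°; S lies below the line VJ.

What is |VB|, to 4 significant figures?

31.89

Checks: |KB| = 6.000 ✓; ∠(KB, BS) = 90.00° ✓; |BS| = 20.30 ✓; |VS| = 31.35 ✓.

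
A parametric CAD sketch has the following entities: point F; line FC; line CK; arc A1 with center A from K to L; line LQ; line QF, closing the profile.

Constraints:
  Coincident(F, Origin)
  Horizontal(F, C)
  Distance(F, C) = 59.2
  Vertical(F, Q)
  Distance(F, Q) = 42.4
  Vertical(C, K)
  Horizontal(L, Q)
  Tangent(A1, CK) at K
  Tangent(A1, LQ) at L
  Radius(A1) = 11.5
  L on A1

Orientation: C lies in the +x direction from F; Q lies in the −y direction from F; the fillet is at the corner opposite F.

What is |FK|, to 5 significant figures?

66.779

F is at the origin; F and C share the same y with |FC| = 59.2 and C on the +x side, so C = (59.200, 0.0000). FQ is vertical with |FQ| = 42.4 and Q on the −y side, so Q = (0.0000, -42.400). The virtual corner opposite F is at (59.200, -42.400). Since A1 is tangent to CK there, AK ⟂ CK and tangency of A1 to LQ means the radius AL is perpendicular to LQ, with radius 11.5, so the center A sits 11.5 in from both sides at A = (47.700, -30.900). That places the tangent points at K = (59.200, -30.900) on CK and L = (47.700, -42.400) on LQ. Then |FK| = |K − F| = 66.779.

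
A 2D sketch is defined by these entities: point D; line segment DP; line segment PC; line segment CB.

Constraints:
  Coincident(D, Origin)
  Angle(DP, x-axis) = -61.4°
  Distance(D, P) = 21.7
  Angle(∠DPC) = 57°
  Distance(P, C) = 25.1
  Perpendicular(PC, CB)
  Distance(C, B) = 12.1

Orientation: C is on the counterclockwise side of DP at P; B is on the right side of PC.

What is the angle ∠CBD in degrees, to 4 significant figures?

23.67°

D is at the origin; DP runs at -61.4° with length 21.7, so P = 21.7·(cos -61.4°, sin -61.4°) = (10.39, -19.05). ∠DPC = 57.0°, so PC runs at -61.4° + (180° − 57.0°) = 61.60° from the x-axis; with |PC| = 25.1, C = P + 25.1·(cos 61.60°, sin 61.60°) = (22.33, 3.027). The perpendicularity gives CB at right angles to PC; with |CB| = 12.1 on the right of PC, B = C + 12.1·(0.8796, -0.4756) = (32.97, -2.728). Then cos ∠CBD = BC·BD / (|BC||BD|), giving 23.67°.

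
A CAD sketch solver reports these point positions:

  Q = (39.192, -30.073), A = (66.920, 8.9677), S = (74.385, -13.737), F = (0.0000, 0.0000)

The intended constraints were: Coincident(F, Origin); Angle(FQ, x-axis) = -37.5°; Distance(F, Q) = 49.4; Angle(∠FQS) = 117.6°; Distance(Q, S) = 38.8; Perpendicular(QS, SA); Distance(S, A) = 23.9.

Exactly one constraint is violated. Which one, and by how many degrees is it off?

Perpendicular(QS, SA) — off by 6.70°.

F = (0.00, 0.00) ✓; FQ at -37.50° ✓; |FQ| = 49.40 ✓; ∠FQS = 117.6° ✓; |QS| = 38.80 ✓; ∠(QS, SA) = 83.30° ✗; |SA| = 23.90 ✓.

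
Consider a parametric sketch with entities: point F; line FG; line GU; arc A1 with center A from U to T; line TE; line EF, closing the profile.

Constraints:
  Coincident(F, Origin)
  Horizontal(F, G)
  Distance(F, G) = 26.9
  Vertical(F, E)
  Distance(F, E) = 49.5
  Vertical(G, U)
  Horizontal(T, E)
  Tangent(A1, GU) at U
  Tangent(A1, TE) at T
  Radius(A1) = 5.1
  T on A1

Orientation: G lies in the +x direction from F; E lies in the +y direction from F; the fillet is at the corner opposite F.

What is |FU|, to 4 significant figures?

51.91

F is at the origin; FG is horizontal with |FG| = 26.9 and G on the +x side, so G = (26.90, 0.000). F and E share the same x with |FE| = 49.5 and E on the +y side, so E = (0.000, 49.50). The virtual corner opposite F is at (26.90, 49.50). Since A1 is tangent to GU there, AU ⟂ GU and A1 meets TE tangentially, so AT is at right angles to TE, with radius 5.1, so the center A sits 5.1 in from both sides at A = (21.80, 44.40). That places the tangent points at U = (26.90, 44.40) on GU and T = (21.80, 49.50) on TE. Then |FU| = |U − F| = 51.91.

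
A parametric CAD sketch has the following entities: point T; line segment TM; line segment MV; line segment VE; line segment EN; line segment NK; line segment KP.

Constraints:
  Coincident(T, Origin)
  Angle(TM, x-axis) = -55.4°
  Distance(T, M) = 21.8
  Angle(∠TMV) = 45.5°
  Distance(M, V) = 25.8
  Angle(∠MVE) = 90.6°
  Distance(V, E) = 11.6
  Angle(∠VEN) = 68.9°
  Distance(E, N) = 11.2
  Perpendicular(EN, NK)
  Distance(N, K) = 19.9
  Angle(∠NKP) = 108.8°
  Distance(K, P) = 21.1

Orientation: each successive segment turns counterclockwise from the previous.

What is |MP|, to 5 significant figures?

44.702

T is at the origin; TM runs at -55.4° with length 21.8, so M = (12.379, -17.944). ∠TMV = 45.5° gives MV at 79.100° from the x-axis; with |MV| = 25.8, V = (17.258, 7.3902). ∠MVE = 90.6° gives VE at 168.50° from the x-axis; with |VE| = 11.6, E = (5.8905, 9.7028). ∠VEN = 68.9° gives EN at -80.400° from the x-axis; with |EN| = 11.2, N = (7.7583, -1.3403). EN ⟂ NK, so NK runs at 9.6000°; with |NK| = 19.9, K = (27.380, 1.9784). ∠NKP = 108.8° gives KP at 80.800° from the x-axis; with |KP| = 21.1, P = (30.753, 22.807). Then |MP| = |P − M| = 44.702.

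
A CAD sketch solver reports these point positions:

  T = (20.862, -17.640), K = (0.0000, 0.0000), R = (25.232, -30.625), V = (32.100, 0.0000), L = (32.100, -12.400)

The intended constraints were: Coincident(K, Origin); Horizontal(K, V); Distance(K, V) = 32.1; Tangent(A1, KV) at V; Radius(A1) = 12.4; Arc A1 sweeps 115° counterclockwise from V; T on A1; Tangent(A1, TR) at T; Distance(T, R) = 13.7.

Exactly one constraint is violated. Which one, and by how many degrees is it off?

Tangent(A1, TR) at T — off by 6.40°.

K = (0.00, 0.00) ✓; K.y = 0.00, V.y = 0.00 ✓; |KV| = 32.10 ✓; ∠(LV, VK) = 90.00° ✓; |LV| = 12.40 ✓; bearing(L→T) − bearing(L→V) = 115.0° ✓; |LT| = 12.40 ✓; ∠(LT, TR) = 96.40° ✗; |TR| = 13.70 ✓.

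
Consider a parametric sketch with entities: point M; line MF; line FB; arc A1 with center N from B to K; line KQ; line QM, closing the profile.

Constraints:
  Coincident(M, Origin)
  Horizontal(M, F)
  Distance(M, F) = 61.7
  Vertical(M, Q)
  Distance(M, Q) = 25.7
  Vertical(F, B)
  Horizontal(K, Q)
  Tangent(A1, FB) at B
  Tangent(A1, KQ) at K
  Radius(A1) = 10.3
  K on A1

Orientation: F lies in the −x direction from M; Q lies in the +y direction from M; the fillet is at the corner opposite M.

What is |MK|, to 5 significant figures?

57.467

M is at the origin; M and F share the same y with |MF| = 61.7 and F on the −x side, so F = (-61.700, 0.0000). M and Q share the same x with |MQ| = 25.7 and Q on the +y side, so Q = (0.0000, 25.700). The virtual corner opposite M is at (-61.700, 25.700). Tangency of A1 to FB means the radius NB is perpendicular to FB and since A1 is tangent to KQ there, NK ⟂ KQ, with radius 10.3, so the center N sits 10.3 in from both sides at N = (-51.400, 15.400). That places the tangent points at B = (-61.700, 15.400) on FB and K = (-51.400, 25.700) on KQ. Then |MK| = |K − M| = 57.467.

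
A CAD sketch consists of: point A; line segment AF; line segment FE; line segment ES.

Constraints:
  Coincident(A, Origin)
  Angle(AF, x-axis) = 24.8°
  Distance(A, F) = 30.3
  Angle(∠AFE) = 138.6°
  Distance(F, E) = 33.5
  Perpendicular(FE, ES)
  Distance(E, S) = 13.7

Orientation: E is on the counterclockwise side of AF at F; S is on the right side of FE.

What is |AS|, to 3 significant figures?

65.6

A is at the origin; AF runs at 24.8° with length 30.3, so F = 30.3·(cos 24.8°, sin 24.8°) = (27.5, 12.7). ∠AFE = 138.6°, so FE runs at 24.8° + (180° − 138.6°) = 66.2° from the x-axis; with |FE| = 33.5, E = F + 33.5·(cos 66.2°, sin 66.2°) = (41.0, 43.4). FE ⟂ ES; with |ES| = 13.7 on the right of FE, S = E + 13.7·(0.915, -0.404) = (53.6, 37.8). Then |AS| = |S − A| = 65.6.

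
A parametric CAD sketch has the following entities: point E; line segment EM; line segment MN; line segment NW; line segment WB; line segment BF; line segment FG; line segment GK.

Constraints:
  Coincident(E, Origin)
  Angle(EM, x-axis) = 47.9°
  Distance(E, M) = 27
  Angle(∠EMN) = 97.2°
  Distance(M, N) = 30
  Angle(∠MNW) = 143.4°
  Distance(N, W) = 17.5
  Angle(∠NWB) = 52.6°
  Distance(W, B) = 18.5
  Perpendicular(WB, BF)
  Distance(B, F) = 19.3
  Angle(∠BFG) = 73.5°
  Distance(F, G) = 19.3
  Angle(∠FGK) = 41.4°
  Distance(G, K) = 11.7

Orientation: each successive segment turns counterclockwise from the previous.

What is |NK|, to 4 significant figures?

5.010

E is at the origin; EM runs at 47.9° with length 27.0, so M = (18.10, 20.03). ∠EMN = 97.2° gives MN at 130.7° from the x-axis; with |MN| = 30.0, N = (-1.461, 42.78). ∠MNW = 143.4° gives NW at 167.3° from the x-axis; with |NW| = 17.5, W = (-18.53, 46.62). ∠NWB = 52.6° gives WB at -65.30° from the x-axis; with |WB| = 18.5, B = (-10.80, 29.82). WB ⟂ BF, so BF runs at 24.70°; with |BF| = 19.3, F = (6.731, 37.88). ∠BFG = 73.5° gives FG at 131.2° from the x-axis; with |FG| = 19.3, G = (-5.981, 52.40). ∠FGK = 41.4° gives GK at -90.20° from the x-axis; with |GK| = 11.7, K = (-6.022, 40.70). Then |NK| = |K − N| = 5.010.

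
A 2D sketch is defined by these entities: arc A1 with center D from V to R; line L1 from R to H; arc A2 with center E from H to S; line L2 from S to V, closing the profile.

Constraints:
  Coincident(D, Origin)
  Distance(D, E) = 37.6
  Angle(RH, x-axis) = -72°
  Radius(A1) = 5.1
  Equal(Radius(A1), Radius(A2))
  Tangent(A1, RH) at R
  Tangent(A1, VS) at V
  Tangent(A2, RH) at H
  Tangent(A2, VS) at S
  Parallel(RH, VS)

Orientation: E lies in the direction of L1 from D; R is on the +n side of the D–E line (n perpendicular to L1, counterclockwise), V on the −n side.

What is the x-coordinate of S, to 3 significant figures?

6.77

The slot axis is L1's direction at -72.0°, so u = (cos -72.0°, sin -72.0°) = (0.309, -0.951) and n = (−sin -72.0°, cos -72.0°) = (0.951, 0.309). D is at the origin and E lies 37.6 along u from D, so E = 37.6·u = (11.6, -35.8). Tangency of A1 to both parallel lines with radius 5.1 puts R and V at D ± 5.1·n: R = (4.85, 1.58), V = (-4.85, -1.58). Equal radii place H and S the same way about E: H = E + 5.1·n = (16.5, -34.2), S = E − 5.1·n = (6.77, -37.3). So S.x = 6.77.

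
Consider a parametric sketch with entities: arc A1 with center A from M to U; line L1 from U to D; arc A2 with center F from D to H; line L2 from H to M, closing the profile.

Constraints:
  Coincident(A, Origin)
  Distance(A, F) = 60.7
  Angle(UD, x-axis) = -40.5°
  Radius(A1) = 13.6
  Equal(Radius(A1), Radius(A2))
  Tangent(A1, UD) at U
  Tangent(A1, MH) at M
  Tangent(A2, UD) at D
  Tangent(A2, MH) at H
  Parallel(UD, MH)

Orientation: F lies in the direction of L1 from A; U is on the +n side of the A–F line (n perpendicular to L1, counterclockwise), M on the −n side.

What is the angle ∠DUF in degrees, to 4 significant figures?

12.63°

The slot axis is L1's direction at -40.5°, so u = (cos -40.5°, sin -40.5°) = (0.7604, -0.6494) and n = (−sin -40.5°, cos -40.5°) = (0.6494, 0.7604). A is at the origin and F lies 60.7 along u from A, so F = 60.7·u = (46.16, -39.42). Tangency of A1 to both parallel lines with radius 13.6 puts U and M at A ± 13.6·n: U = (8.832, 10.34), M = (-8.832, -10.34). Equal radii place D and H the same way about F: D = F + 13.6·n = (54.99, -29.08), H = F − 13.6·n = (37.32, -49.76). Then cos ∠DUF = UD·UF / (|UD||UF|), giving 12.63°.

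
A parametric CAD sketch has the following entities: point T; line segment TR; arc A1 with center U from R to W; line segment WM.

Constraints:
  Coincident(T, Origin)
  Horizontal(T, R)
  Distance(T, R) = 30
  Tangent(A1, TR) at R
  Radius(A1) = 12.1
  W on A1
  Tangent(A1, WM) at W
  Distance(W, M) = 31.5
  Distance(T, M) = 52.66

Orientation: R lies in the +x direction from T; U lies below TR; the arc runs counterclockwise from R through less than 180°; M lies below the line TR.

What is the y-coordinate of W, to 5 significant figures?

-15.165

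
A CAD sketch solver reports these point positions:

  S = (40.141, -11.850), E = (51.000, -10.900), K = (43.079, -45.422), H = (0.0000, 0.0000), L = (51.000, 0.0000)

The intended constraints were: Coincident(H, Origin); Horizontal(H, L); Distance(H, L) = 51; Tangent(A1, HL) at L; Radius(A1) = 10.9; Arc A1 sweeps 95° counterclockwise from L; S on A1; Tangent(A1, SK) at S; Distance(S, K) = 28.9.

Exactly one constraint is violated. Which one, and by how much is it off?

Distance(S, K) = 28.9 — off by 4.80.

H = (0.00, 0.00) ✓; H.y = 0.00, L.y = 0.00 ✓; |HL| = 51.00 ✓; ∠(EL, LH) = 90.00° ✓; |EL| = 10.90 ✓; bearing(E→S) − bearing(E→L) = 95.00° ✓; |ES| = 10.90 ✓; ∠(ES, SK) = 90.00° ✓; |SK| = 33.70 ✗.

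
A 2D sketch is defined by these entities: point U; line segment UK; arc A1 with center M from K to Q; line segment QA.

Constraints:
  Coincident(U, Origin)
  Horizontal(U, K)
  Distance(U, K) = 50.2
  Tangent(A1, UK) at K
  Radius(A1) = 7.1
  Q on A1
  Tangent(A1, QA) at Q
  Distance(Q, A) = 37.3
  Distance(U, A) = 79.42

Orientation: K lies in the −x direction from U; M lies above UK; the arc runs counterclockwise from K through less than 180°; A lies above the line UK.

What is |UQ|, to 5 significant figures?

46.188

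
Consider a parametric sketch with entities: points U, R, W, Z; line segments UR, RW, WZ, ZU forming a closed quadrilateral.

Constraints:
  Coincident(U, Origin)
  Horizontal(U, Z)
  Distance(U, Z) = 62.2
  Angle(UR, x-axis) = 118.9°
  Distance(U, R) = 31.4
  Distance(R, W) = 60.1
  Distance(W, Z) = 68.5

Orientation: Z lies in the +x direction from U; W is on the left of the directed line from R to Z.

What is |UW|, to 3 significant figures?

70.9

Checks: |RW| = 60.10 ✓; |WZ| = 68.50 ✓.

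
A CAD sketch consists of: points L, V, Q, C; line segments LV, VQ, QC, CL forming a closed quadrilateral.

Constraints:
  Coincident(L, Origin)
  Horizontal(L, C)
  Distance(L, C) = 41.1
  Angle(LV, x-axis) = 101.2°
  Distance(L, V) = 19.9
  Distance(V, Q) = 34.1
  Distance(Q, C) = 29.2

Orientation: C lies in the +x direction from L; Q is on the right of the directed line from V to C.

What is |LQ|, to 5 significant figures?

16.737

Checks: |VQ| = 34.10 ✓; |QC| = 29.20 ✓.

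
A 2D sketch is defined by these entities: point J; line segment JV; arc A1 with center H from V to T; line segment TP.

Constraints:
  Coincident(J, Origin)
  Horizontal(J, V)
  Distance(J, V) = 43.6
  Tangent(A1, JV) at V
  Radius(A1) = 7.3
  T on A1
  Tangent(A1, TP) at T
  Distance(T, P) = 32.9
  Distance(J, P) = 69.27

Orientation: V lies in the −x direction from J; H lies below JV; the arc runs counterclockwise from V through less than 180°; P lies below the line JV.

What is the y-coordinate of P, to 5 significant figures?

-37.722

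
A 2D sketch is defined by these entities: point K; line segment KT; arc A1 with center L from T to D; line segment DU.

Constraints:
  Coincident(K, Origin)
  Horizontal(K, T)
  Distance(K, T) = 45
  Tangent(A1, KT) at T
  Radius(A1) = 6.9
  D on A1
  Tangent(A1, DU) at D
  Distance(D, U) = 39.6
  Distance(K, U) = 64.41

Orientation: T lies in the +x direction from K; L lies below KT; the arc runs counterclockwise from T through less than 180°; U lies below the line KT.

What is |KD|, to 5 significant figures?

38.984

Checks: |KT| = 45.00 ✓; |LD| = 6.900 ✓; ∠(LD, DU) = 90.00° ✓; |DU| = 39.60 ✓; |KU| = 64.41 ✓.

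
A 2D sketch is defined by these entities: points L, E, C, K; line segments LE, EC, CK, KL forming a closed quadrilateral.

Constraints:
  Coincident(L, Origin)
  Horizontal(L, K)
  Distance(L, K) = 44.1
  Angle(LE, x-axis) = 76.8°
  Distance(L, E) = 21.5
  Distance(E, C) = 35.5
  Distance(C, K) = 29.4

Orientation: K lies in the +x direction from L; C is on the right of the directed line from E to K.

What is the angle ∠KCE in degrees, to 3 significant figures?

85.9°

L is at the origin; L and K share the same y with |LK| = 44.1 and K in +x, so K = (44.1, 0). LE runs at 76.8° with |LE| = 21.5, so E = (4.91, 20.9). C is determined by |EC| = 35.5 and |CK| = 29.4 together: it lies at the intersection of circle(E, 35.5) and circle(K, 29.4). With |EK| = 44.4, the foot of the radical line on EK is 26.7 from E and the perpendicular offset is √(35.5² − 26.7²) = 23.4. Taking the right-of-EK solution: C = (17.4, -12.3).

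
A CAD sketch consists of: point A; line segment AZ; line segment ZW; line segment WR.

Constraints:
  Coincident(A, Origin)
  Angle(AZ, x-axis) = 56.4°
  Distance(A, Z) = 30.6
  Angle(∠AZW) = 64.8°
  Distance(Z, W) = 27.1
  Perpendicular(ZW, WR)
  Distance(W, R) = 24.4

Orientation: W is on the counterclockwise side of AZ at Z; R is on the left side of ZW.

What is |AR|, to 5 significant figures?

14.450

∠AZW = 64.8°, so ZW runs at 56.4° + (180° − 64.8°) = 171.60° from the x-axis; with |ZW| = 27.1, W = Z + 27.1·(cos 171.60°, sin 171.60°) = (-9.8755, 29.446). The perpendicularity gives WR at right angles to ZW; with |WR| = 24.4 on the left of ZW, R = W + 24.4·(-0.14608, -0.98927) = (-13.440, 5.3080). Then |AR| = |R − A| = 14.450.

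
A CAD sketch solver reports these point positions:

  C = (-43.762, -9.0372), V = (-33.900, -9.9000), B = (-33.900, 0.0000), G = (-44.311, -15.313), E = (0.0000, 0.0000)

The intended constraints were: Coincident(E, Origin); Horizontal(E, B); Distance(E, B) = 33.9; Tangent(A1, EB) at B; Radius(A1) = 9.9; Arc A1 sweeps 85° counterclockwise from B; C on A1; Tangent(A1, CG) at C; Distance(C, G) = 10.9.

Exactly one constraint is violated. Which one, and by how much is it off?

Distance(C, G) = 10.9 — off by 4.60.

E = (0.00, 0.00) ✓; E.y = 0.00, B.y = 0.00 ✓; |EB| = 33.90 ✓; ∠(VB, BE) = 90.00° ✓; |VB| = 9.900 ✓; bearing(V→C) − bearing(V→B) = 85.00° ✓; |VC| = 9.900 ✓; ∠(VC, CG) = 90.00° ✓; |CG| = 6.300 ✗.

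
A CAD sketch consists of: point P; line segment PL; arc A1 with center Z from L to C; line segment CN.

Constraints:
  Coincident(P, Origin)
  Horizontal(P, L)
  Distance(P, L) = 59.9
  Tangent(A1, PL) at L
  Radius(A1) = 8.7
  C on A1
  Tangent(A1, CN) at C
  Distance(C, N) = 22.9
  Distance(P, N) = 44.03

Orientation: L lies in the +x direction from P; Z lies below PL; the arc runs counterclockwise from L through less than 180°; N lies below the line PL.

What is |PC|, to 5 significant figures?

53.245

Checks: P = (0.00, 0.00) ✓; |ZC| = 8.700 ✓; ∠(ZC, CN) = 90.00° ✓; |CN| = 22.90 ✓; |PN| = 44.03 ✓.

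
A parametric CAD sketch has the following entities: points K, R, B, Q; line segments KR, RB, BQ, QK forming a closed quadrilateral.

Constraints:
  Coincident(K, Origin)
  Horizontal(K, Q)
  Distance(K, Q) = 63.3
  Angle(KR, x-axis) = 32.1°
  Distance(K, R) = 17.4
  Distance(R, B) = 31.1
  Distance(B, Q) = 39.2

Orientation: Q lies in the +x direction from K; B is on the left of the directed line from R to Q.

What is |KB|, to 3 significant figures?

48.3

Checks: |RB| = 31.10 ✓; |BQ| = 39.20 ✓.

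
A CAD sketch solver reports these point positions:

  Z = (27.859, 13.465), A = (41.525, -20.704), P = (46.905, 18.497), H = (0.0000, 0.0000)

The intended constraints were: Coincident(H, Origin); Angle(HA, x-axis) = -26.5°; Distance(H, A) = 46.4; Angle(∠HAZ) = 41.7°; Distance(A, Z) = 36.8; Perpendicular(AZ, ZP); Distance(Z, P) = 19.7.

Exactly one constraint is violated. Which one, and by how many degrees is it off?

Perpendicular(AZ, ZP) — off by 7.00°.

H = (0.00, 0.00) ✓; HA at -26.50° ✓; |HA| = 46.40 ✓; ∠HAZ = 41.70° ✓; |AZ| = 36.80 ✓; ∠(AZ, ZP) = 97.00° ✗; |ZP| = 19.70 ✓.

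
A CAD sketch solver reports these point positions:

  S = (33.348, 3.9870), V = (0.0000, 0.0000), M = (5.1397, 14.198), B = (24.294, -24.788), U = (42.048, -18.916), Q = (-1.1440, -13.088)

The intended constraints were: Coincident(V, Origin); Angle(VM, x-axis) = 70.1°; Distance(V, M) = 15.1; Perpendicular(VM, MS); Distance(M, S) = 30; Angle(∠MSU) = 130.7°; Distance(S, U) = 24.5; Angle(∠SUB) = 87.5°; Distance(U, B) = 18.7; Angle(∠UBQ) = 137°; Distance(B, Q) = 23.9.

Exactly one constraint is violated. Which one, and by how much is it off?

Distance(B, Q) = 23.9 — off by 4.10.

V = (0.00, 0.00) ✓; VM at 70.10° ✓; |VM| = 15.10 ✓; ∠(VM, MS) = 90.00° ✓; |MS| = 30.00 ✓; ∠MSU = 130.7° ✓; |SU| = 24.50 ✓; ∠SUB = 87.50° ✓; |UB| = 18.70 ✓; ∠UBQ = 137.0° ✓; |BQ| = 28.00 ✗.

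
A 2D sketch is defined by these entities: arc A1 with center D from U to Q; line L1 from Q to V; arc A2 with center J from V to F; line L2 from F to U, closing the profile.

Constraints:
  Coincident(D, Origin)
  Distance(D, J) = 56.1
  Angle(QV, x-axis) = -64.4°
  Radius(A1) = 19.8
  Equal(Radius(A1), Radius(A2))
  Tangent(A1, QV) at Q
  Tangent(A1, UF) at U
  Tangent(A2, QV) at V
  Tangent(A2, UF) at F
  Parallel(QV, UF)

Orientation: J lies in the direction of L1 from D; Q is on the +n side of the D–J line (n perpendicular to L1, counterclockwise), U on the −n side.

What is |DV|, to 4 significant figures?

59.49

Tangency of A1 to both parallel lines with radius 19.8 puts Q and U at D ± 19.8·n: Q = (17.86, 8.555), U = (-17.86, -8.555). Equal radii place V and F the same way about J: V = J + 19.8·n = (42.10, -42.04), F = J − 19.8·n = (6.384, -59.15). Then |DV| = |V − D| = 59.49.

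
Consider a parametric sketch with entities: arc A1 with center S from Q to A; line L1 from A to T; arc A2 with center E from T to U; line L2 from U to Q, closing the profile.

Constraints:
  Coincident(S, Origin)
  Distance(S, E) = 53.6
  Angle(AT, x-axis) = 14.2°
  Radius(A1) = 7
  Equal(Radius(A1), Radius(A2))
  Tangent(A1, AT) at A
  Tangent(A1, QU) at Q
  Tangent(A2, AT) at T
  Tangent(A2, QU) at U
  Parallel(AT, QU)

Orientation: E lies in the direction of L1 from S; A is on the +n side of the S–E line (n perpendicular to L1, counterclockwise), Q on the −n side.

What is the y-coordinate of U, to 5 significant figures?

6.3624

Tangency of A1 to both parallel lines with radius 7.0 puts A and Q at S ± 7.0·n: A = (-1.7172, 6.7861), Q = (1.7172, -6.7861). Equal radii place T and U the same way about E: T = E + 7.0·n = (50.245, 19.935), U = E − 7.0·n = (53.679, 6.3624). So U.y = 6.3624.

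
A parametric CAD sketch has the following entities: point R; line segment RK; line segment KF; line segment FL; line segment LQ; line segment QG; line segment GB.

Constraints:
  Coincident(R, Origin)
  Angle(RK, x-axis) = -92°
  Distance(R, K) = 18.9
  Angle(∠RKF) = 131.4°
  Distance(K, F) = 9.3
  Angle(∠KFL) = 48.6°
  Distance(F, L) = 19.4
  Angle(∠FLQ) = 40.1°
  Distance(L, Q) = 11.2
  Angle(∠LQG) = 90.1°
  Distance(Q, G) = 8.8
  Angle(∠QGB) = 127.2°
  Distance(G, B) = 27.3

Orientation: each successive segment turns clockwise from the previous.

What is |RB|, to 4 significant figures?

35.94

∠LQG = 90.1° gives QG at -141.8° from the x-axis; with |QG| = 8.8, G = (-7.174, -19.66). ∠QGB = 127.2° gives GB at 165.4° from the x-axis; with |GB| = 27.3, B = (-33.59, -12.78). Then |RB| = |B − R| = 35.94.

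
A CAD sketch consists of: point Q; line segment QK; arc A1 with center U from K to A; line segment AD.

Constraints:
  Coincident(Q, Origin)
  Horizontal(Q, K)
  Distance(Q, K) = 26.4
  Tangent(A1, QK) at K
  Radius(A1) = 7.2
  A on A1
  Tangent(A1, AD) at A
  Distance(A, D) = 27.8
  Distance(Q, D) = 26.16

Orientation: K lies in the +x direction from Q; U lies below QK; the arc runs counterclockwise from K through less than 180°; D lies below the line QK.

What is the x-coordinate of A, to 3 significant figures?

20.5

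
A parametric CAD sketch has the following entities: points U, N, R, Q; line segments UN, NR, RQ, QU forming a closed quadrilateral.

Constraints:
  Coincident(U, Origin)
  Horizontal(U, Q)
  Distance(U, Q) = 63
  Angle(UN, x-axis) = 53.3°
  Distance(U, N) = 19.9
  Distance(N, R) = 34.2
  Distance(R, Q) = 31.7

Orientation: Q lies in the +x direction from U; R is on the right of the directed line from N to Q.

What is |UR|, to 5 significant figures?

34.909

Checks: |NR| = 34.20 ✓; |RQ| = 31.70 ✓.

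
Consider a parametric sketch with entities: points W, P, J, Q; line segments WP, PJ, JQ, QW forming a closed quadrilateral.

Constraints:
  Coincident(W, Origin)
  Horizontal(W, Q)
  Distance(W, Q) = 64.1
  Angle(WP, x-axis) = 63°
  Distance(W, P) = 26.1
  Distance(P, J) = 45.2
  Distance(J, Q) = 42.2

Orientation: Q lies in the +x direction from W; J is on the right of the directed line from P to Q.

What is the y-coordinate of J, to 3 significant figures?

-19.5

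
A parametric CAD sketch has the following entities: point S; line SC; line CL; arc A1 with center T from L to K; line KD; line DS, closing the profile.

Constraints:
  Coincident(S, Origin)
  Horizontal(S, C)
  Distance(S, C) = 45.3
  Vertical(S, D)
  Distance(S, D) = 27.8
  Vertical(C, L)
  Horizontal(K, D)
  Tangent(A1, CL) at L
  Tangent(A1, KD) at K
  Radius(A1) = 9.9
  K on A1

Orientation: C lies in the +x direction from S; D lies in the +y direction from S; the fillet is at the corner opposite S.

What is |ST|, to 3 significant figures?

39.7

S is at the origin; S and C share the same y with |SC| = 45.3 and C on the +x side, so C = (45.3, 0.00). SD is vertical with |SD| = 27.8 and D on the +y side, so D = (0.00, 27.8). The virtual corner opposite S is at (45.3, 27.8). The tangent condition forces TL to be normal to CL and since A1 is tangent to KD there, TK ⟂ KD, with radius 9.9, so the center T sits 9.9 in from both sides at T = (35.4, 17.9). Then |ST| = |T − S| = 39.7.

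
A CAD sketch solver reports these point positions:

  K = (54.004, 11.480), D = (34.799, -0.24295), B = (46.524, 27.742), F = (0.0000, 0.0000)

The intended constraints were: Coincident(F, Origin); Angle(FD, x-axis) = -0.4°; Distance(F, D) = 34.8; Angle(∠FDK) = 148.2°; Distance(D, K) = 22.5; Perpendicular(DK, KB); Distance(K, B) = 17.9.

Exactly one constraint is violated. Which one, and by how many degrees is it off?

Perpendicular(DK, KB) — off by 6.70°.

F = (0.00, 0.00) ✓; FD at -0.4000° ✓; |FD| = 34.80 ✓; ∠FDK = 148.2° ✓; |DK| = 22.50 ✓; ∠(DK, KB) = 83.30° ✗; |KB| = 17.90 ✓.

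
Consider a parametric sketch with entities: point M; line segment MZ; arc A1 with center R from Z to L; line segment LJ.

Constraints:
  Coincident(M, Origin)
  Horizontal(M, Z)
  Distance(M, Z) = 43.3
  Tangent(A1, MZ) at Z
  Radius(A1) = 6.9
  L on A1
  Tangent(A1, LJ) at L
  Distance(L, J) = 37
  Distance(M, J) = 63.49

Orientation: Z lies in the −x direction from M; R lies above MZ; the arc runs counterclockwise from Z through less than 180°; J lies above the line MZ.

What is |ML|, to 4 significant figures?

37.57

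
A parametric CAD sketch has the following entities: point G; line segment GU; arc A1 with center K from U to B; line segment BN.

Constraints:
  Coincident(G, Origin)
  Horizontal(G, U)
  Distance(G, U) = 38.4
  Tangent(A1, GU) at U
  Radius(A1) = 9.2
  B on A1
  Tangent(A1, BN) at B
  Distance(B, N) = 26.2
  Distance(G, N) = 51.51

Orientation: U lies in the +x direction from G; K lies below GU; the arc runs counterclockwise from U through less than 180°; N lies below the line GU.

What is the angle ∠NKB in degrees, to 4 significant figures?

70.65°

Checks: |KB| = 9.200 ✓; ∠(KB, BN) = 90.00° ✓; |BN| = 26.20 ✓; |GN| = 51.51 ✓.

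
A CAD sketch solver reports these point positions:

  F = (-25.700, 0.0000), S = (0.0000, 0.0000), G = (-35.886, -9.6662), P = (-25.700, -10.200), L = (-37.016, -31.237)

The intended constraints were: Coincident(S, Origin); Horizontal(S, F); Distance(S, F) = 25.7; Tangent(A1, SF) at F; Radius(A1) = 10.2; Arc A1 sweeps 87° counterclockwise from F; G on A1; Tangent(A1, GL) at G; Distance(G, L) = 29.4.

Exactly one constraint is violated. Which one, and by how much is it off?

Distance(G, L) = 29.4 — off by 7.80.

S = (0.00, 0.00) ✓; S.y = 0.00, F.y = 0.00 ✓; |SF| = 25.70 ✓; ∠(PF, FS) = 90.00° ✓; |PF| = 10.20 ✓; bearing(P→G) − bearing(P→F) = 87.00° ✓; |PG| = 10.20 ✓; ∠(PG, GL) = 90.00° ✓; |GL| = 21.60 ✗.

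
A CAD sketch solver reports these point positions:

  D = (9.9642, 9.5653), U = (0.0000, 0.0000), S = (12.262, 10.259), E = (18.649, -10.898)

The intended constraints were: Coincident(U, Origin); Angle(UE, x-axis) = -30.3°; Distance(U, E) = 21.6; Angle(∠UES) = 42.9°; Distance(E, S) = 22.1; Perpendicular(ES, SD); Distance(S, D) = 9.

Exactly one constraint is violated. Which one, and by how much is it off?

Distance(S, D) = 9 — off by 6.60.

U = (0.00, 0.00) ✓; UE at -30.30° ✓; |UE| = 21.60 ✓; ∠UES = 42.90° ✓; |ES| = 22.10 ✓; ∠(ES, SD) = 90.00° ✓; |SD| = 2.400 ✗.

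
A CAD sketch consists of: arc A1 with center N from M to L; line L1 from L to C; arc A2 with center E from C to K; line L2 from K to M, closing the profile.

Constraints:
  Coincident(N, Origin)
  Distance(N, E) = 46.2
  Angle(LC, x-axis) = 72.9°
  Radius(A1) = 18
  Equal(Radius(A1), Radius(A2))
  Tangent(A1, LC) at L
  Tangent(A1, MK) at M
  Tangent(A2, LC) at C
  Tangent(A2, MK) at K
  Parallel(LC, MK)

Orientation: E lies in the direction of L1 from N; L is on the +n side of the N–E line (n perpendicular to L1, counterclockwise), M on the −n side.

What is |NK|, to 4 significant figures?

49.58

The slot axis is L1's direction at 72.9°, so u = (cos 72.9°, sin 72.9°) = (0.2940, 0.9558) and n = (−sin 72.9°, cos 72.9°) = (-0.9558, 0.2940). N is at the origin and E lies 46.2 along u from N, so E = 46.2·u = (13.58, 44.16). Tangency of A1 to both parallel lines with radius 18.0 puts L and M at N ± 18.0·n: L = (-17.20, 5.293), M = (17.20, -5.293). Equal radii place C and K the same way about E: C = E + 18.0·n = (-3.620, 49.45), K = E − 18.0·n = (30.79, 38.86). Then |NK| = |K − N| = 49.58.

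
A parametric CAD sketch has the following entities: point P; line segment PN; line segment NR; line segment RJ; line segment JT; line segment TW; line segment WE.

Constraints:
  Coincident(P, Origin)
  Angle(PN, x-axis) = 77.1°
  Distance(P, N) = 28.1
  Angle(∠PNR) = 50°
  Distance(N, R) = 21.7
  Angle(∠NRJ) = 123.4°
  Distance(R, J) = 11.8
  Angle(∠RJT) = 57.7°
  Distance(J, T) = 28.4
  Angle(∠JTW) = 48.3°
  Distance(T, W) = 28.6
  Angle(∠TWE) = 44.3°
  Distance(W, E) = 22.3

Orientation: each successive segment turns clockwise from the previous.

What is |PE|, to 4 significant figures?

10.74

∠JTW = 48.3° gives TW at -3.500° from the x-axis; with |TW| = 28.6, W = (26.41, 19.53). ∠TWE = 44.3° gives WE at -139.2° from the x-axis; with |WE| = 22.3, E = (9.527, 4.961). Then |PE| = |E − P| = 10.74.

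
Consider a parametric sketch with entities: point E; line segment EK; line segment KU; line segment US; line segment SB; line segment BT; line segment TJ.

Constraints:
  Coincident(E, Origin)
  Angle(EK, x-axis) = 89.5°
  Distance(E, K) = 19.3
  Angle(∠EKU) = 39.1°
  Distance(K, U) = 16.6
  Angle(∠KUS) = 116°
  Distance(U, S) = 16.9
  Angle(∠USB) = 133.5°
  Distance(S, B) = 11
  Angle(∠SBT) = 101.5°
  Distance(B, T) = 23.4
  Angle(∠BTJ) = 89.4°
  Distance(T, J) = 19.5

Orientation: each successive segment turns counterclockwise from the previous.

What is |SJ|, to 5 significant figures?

26.845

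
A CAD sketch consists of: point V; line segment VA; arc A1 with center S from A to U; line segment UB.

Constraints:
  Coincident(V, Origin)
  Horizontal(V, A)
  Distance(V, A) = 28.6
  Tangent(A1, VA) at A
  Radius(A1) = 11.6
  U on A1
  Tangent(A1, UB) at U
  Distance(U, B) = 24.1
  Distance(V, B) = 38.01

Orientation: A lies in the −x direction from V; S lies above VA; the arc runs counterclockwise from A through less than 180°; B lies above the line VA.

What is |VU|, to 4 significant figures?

20.15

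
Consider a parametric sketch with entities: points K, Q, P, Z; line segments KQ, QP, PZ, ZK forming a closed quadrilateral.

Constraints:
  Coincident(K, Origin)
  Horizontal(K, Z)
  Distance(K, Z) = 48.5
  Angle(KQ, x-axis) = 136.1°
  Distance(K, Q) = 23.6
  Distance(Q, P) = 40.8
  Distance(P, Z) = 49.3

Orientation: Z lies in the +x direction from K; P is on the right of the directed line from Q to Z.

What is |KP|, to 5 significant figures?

19.399

Checks: |QP| = 40.80 ✓; |PZ| = 49.30 ✓.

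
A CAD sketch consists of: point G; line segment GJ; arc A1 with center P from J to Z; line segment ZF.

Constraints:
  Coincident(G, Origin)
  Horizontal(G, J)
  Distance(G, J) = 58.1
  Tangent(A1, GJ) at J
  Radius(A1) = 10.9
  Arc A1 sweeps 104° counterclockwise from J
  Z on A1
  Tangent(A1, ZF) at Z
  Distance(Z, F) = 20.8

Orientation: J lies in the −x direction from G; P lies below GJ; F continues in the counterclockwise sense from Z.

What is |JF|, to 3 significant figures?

34.2

G is at the origin; G and J share the same y with |GJ| = 58.1 and J on the −x side, so J = (-58.1, 0.00). The tangent condition forces PJ to be normal to GJ, so P = J + (0, -10.9) = (-58.1, -10.9). On A1, J sits at bearing 90° from P; a 104° counterclockwise sweep puts Z at bearing 194°, so Z = P + 10.9·(cos 194°, sin 194°) = (-68.7, -13.5). A1 meets ZF tangentially, so PZ is at right angles to ZF, so ZF runs along (−sin 194°, cos 194°); with |ZF| = 20.8, F = (-63.6, -33.7). Then |JF| = |F − J| = 34.2.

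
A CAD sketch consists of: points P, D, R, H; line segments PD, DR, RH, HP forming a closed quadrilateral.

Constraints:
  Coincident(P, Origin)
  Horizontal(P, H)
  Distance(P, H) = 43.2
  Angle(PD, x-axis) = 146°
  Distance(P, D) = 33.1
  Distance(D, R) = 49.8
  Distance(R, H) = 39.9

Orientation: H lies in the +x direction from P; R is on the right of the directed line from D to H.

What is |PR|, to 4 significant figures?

18.70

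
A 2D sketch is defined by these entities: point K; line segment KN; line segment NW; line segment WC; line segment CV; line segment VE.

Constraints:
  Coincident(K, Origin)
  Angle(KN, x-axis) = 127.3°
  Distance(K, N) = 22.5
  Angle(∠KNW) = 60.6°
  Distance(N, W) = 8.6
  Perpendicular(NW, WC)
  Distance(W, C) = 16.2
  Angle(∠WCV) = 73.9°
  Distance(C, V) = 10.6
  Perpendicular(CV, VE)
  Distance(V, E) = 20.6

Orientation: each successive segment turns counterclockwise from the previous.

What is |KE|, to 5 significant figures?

27.034

K is at the origin; KN runs at 127.3° with length 22.5, so N = (-13.635, 17.898). ∠KNW = 60.6° gives NW at -113.30° from the x-axis; with |NW| = 8.6, W = (-17.036, 9.9995). The perpendicularity gives WC at right angles to NW, so WC runs at -23.300°; with |WC| = 16.2, C = (-2.1576, 3.5917). ∠WCV = 73.9° gives CV at 82.800° from the x-axis; with |CV| = 10.6, V = (-0.82907, 14.108). CV ⟂ VE, so VE runs at 172.80°; with |VE| = 20.6, E = (-21.267, 16.690). Then |KE| = |E − K| = 27.034.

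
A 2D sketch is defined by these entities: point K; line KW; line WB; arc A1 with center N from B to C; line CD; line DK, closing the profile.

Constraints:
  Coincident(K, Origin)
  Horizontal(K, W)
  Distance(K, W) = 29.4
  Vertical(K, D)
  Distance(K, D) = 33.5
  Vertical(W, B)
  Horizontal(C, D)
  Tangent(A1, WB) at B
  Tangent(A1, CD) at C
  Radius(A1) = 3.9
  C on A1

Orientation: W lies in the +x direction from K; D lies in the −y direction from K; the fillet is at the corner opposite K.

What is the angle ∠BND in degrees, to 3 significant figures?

171°

K is at the origin; K and W share the same y with |KW| = 29.4 and W on the +x side, so W = (29.4, 0.00). KD is vertical with |KD| = 33.5 and D on the −y side, so D = (0.00, -33.5). The virtual corner opposite K is at (29.4, -33.5). Since A1 is tangent to WB there, NB ⟂ WB and A1 meets CD tangentially, so NC is at right angles to CD, with radius 3.9, so the center N sits 3.9 in from both sides at N = (25.5, -29.6). That places the tangent points at B = (29.4, -29.6) on WB and C = (25.5, -33.5) on CD. Then cos ∠BND = NB·ND / (|NB||ND|), giving 171°.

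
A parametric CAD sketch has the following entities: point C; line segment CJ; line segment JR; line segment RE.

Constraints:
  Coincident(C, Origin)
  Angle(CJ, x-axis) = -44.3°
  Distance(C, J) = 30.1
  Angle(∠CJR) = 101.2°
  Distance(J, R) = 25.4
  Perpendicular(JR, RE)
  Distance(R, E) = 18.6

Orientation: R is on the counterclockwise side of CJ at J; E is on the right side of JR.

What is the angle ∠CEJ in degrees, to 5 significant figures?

20.792°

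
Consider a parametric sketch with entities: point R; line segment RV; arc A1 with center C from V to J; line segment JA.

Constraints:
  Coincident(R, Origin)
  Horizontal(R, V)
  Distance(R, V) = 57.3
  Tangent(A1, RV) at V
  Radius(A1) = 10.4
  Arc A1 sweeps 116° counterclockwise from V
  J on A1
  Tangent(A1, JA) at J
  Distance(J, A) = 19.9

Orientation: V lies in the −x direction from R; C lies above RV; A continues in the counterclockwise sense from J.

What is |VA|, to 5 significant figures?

32.851

On A1, V sits at bearing -90° from C; a 116° counterclockwise sweep puts J at bearing 26°, so J = C + 10.4·(cos 26°, sin 26°) = (-47.953, 14.959). The tangent condition forces CJ to be normal to JA, so JA runs along (−sin 26°, cos 26°); with |JA| = 19.9, A = (-56.676, 32.845). Then |VA| = |A − V| = 32.851.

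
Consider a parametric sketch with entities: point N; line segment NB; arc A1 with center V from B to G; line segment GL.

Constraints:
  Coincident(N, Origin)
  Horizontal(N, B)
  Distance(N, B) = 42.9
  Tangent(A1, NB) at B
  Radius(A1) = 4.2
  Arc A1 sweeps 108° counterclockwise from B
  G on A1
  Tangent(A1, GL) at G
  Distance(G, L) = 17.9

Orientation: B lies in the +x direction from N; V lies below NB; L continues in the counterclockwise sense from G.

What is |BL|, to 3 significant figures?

22.6

On A1, B sits at bearing 90° from V; a 108° counterclockwise sweep puts G at bearing 198°, so G = V + 4.2·(cos 198°, sin 198°) = (38.9, -5.50). Tangency of A1 to GL means the radius VG is perpendicular to GL, so GL runs along (−sin 198°, cos 198°); with |GL| = 17.9, L = (44.4, -22.5). Then |BL| = |L − B| = 22.6.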